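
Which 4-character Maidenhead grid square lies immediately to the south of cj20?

Latitude square 0; −1 → -1, wraps to 9, carry into field.
Latitude field J = 9; −1 → 8 = I.
The longitude characters are unchanged.

CI29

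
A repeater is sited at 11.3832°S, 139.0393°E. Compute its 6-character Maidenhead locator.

Offset from 180°W / 90°S: lon 319.0393°, lat 78.6168°.
Field: 319.0393/20 → 15 → P, 78.6168/10 → 7 → H; chars PH.
Square: 19.0393/2 → 9, 8.6168/1 → 8; chars 98.
Subsquare: 1.0393/0.0833333 → 12 → m, 0.6168/0.0416667 → 14 → o; chars mo.

PH98mo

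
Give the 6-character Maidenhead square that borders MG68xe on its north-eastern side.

MG78af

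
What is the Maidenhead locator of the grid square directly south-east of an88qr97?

Longitude extended square 9; +1 → 10, wraps to 0, carry into subsquare.
Longitude subsquare q = 16; +1 → 17 = r.
Latitude extended square 7; −1 → 6.

AN88rr06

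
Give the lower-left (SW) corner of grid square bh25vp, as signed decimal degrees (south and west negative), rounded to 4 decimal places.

-14.3750, -154.2500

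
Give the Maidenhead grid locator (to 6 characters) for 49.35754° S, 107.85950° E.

Offset from 180°W / 90°S: lon 287.8595°, lat 40.6425°.
Field: 287.8595/20 → 14 → O, 40.6425/10 → 4 → E; chars OE.
Square: 7.8595/2 → 3, 0.6425/1 → 0; chars 30.
Subsquare: 1.8595/0.0833333 → 22 → w, 0.6425/0.0416667 → 15 → p; chars wp.

OE30wp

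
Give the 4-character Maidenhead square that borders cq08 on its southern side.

Latitude square 8; −1 → 7.
The longitude characters are unchanged.

CQ07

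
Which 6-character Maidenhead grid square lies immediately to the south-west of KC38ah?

KC28xg

Longitude subsquare a = 0; −1 → -1, wraps to 23 = x, carry into square.
Longitude square 3; −1 → 2.
Latitude subsquare h = 7; −1 → 6 = g.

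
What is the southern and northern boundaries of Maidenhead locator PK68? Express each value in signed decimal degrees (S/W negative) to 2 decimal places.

18.00, 19.00

Field P=15, K=10: +15·20° lon, +10·10° lat → SW at lon 120°, lat 10°.
Square 6, 8: +6·2° lon, +8·1° lat → SW at lon 132°, lat 18°.
Cell spans 2° lon × 1° lat.
south 18.00, north 19.00.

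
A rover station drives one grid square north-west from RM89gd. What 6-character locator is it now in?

Longitude subsquare g = 6; −1 → 5 = f.
Latitude subsquare d = 3; +1 → 4 = e.

RM89fe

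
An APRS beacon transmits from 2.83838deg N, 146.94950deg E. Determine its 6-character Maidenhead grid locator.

QJ32lu

Shift to the Maidenhead origin (180°W, 90°S): lon 326.9495, lat 92.8384.
Field (20°×10°, letters A–R): 326.9495/20 → 16 → Q, 92.8384/10 → 9 → J; chars QJ.
Square (2°×1°, digits 0–9): 6.9495/2 → 3, 2.8384/1 → 2; chars 32.
Subsquare (5′×2.5′, letters a–x): 0.9495/0.0833333 → 11 → l, 0.8384/0.0416667 → 20 → u; chars lu.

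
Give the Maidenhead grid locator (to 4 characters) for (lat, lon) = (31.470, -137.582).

CM11

Shift to the Maidenhead origin (180°W, 90°S): lon 42.42, lat 121.47.
Field: 42.42/20 → 2 → C, 121.47/10 → 12 → M; chars CM.
Square: 2.42/2 → 1, 1.47/1 → 1; chars 11.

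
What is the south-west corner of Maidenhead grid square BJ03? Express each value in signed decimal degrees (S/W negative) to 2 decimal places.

Field B=1, J=9: +1·20° lon, +9·10° lat → SW at lon -160°, lat 0°.
Square 0, 3: +0·2° lon, +3·1° lat → SW at lon -160°, lat 3°.
latitude 3.00, longitude -160.00.

3.00, -160.00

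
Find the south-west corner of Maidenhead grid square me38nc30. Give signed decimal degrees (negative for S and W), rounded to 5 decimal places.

Field M=12, E=4: +12·20° lon, +4·10° lat → SW at lon 60°, lat -50°.
Square 3, 8: +3·2° lon, +8·1° lat → SW at lon 66°, lat -42°.
Subsquare n=13, c=2: +13·0.0833333° lon, +2·0.0416667° lat → SW at lon 67.0833°, lat -41.9167°.
Extended square 3, 0: +3·0.00833333° lon, +0·0.00416667° lat → SW at lon 67.1083°, lat -41.9167°.
latitude -41.91667, longitude 67.10833.

-41.91667, 67.10833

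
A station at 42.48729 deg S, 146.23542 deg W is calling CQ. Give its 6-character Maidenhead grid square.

Add 180° to longitude and 90° to latitude: 33.7646, 47.5127.
Field (20°×10°, letters A–R): lon ⌊33.7646/20⌋ = 1 → B; lat ⌊47.5127/10⌋ = 4 → E.
Square (2°×1°, digits 0–9): lon ⌊13.7646/2⌋ = 6; lat ⌊7.5127/1⌋ = 7.
Subsquare (5′×2.5′, letters a–x): lon ⌊1.7646/0.0833333⌋ = 21 → v; lat ⌊0.5127/0.0416667⌋ = 12 → m.

BE67vm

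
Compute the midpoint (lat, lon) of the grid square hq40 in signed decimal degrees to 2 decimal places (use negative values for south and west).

Field H=7, Q=16: +7·20° lon, +16·10° lat → SW at lon -40°, lat 70°.
Square 4, 0: +4·2° lon, +0·1° lat → SW at lon -32°, lat 70°.
Cell spans 2° lon × 1° lat. Centre is SW corner plus half of each.
latitude 70.50, longitude -31.00.

70.50, -31.00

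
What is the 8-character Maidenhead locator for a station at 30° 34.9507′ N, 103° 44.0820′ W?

DM80dn19

Offset from 180°W / 90°S: lon 76.26530°, lat 120.58251°.
Field (20°×10°, letters A–R): 76.26530/20 → 3 → D, 120.58251/10 → 12 → M; chars DM.
Square (2°×1°, digits 0–9): 16.26530/2 → 8, 0.58251/1 → 0; chars 80.
Subsquare (5′×2.5′, letters a–x): 0.26530/0.0833333 → 3 → d, 0.58251/0.0416667 → 13 → n; chars dn.
Extended square (30″×15″, digits 0–9): 0.01530/0.00833333 → 1, 0.04084/0.00416667 → 9; chars 19.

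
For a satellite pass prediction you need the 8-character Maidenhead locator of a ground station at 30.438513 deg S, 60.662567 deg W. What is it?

FF99qn04

Offset from 180°W / 90°S: lon 119.33743°, lat 59.56149°.
Field: 119.33743/20 → 5 → F, 59.56149/10 → 5 → F; chars FF.
Square: 19.33743/2 → 9, 9.56149/1 → 9; chars 99.
Subsquare: 1.33743/0.0833333 → 16 → q, 0.56149/0.0416667 → 13 → n; chars qn.
Extended square: 0.00410/0.00833333 → 0, 0.01982/0.00416667 → 4; chars 04.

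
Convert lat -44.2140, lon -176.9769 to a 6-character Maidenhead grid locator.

Add 180° to longitude and 90° to latitude: 3.0231, 45.7860.
Field: lon ⌊3.0231/20⌋ = 0 → A; lat ⌊45.7860/10⌋ = 4 → E.
Square: lon ⌊3.0231/2⌋ = 1; lat ⌊5.7860/1⌋ = 5.
Subsquare: lon ⌊1.0231/0.0833333⌋ = 12 → m; lat ⌊0.7860/0.0416667⌋ = 18 → s.

AE15ms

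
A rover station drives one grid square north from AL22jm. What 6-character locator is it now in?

AL22jn

Latitude subsquare m = 12; +1 → 13 = n.
The longitude characters are unchanged.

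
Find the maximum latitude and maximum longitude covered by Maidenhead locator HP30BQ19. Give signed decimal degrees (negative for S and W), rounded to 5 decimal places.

60.70833, -33.90000

Field H=7, P=15: +7·20° lon, +15·10° lat → SW at lon -40°, lat 60°.
Square 3, 0: +3·2° lon, +0·1° lat → SW at lon -34°, lat 60°.
Subsquare b=1, q=16: +1·0.0833333° lon, +16·0.0416667° lat → SW at lon -33.9167°, lat 60.6667°.
Extended square 1, 9: +1·0.00833333° lon, +9·0.00416667° lat → SW at lon -33.9083°, lat 60.7042°.
Cell spans 0.00833333° lon × 0.00416667° lat. NE corner is SW corner plus one full cell.
latitude 60.70833, longitude -33.90000.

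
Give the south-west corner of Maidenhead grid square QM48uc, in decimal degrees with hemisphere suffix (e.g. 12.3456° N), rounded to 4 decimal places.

38.0833° N, 149.6667° E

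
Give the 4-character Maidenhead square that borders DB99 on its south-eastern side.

Longitude square 9; +1 → 10, wraps to 0, carry into field.
Longitude field D = 3; +1 → 4 = E.
Latitude square 9; −1 → 8.

EB08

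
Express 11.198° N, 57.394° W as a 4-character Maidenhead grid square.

Offset from 180°W / 90°S: lon 122.61°, lat 101.20°.
Field (20°×10°, letters A–R): lon ⌊122.61/20⌋ = 6 → G; lat ⌊101.20/10⌋ = 10 → K.
Square (2°×1°, digits 0–9): lon ⌊2.61/2⌋ = 1; lat ⌊1.20/1⌋ = 1.

GK11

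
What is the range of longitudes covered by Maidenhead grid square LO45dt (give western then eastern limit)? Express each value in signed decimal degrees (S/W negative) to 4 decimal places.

48.2500, 48.3333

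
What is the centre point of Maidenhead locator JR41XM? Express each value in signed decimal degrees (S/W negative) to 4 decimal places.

81.5208, 9.9583

Field J=9, R=17: +9·20° lon, +17·10° lat → SW at lon 0°, lat 80°.
Square 4, 1: +4·2° lon, +1·1° lat → SW at lon 8°, lat 81°.
Subsquare x=23, m=12: +23·0.0833333° lon, +12·0.0416667° lat → SW at lon 9.91667°, lat 81.5°.
Cell spans 0.0833333° lon × 0.0416667° lat. Centre is SW corner plus half of each.
latitude 81.5208, longitude 9.9583.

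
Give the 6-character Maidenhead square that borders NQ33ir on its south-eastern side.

Longitude subsquare i = 8; +1 → 9 = j.
Latitude subsquare r = 17; −1 → 16 = q.

NQ33jq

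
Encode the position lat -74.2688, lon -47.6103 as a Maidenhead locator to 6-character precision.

GB65er

Shift to the Maidenhead origin (180°W, 90°S): lon 132.3897, lat 15.7312.
Field: 132.3897/20 → 6 → G, 15.7312/10 → 1 → B; chars GB.
Square: 12.3897/2 → 6, 5.7312/1 → 5; chars 65.
Subsquare: 0.3897/0.0833333 → 4 → e, 0.7312/0.0416667 → 17 → r; chars er.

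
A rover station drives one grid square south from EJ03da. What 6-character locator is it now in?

Latitude subsquare a = 0; −1 → -1, wraps to 23 = x, carry into square.
Latitude square 3; −1 → 2.
The longitude characters are unchanged.

EJ02dx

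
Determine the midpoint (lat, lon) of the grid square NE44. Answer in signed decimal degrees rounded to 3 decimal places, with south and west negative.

-45.500, 89.000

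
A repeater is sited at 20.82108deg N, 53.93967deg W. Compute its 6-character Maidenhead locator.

Shift to the Maidenhead origin (180°W, 90°S): lon 126.0603, lat 110.8211.
Field: 126.0603/20 → 6 → G, 110.8211/10 → 11 → L; chars GL.
Square: 6.0603/2 → 3, 0.8211/1 → 0; chars 30.
Subsquare: 0.0603/0.0833333 → 0 → a, 0.8211/0.0416667 → 19 → t; chars at.

GL30at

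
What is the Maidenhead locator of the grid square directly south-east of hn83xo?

HN93an

Longitude subsquare x = 23; +1 → 24, wraps to 0 = a, carry into square.
Longitude square 8; +1 → 9.
Latitude subsquare o = 14; −1 → 13 = n.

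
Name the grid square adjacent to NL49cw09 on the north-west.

NL49bx90

Longitude extended square 0; −1 → -1, wraps to 9, carry into subsquare.
Longitude subsquare c = 2; −1 → 1 = b.
Latitude extended square 9; +1 → 10, wraps to 0, carry into subsquare.
Latitude subsquare w = 22; +1 → 23 = x.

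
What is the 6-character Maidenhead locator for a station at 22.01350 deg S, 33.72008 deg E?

Offset from 180°W / 90°S: lon 213.7201°, lat 67.9865°.
Field: 213.7201/20 → 10 → K, 67.9865/10 → 6 → G; chars KG.
Square: 13.7201/2 → 6, 7.9865/1 → 7; chars 67.
Subsquare: 1.7201/0.0833333 → 20 → u, 0.9865/0.0416667 → 23 → x; chars ux.

KG67ux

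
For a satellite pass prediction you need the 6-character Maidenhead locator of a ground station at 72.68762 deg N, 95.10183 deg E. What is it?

NQ72nq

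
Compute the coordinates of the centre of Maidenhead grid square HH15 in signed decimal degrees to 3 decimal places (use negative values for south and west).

-14.500, -37.000

Field H=7, H=7: +7·20° lon, +7·10° lat → SW at lon -40°, lat -20°.
Square 1, 5: +1·2° lon, +5·1° lat → SW at lon -38°, lat -15°.
Cell spans 2° lon × 1° lat. Centre is SW corner plus half of each.
latitude -14.500, longitude -37.000.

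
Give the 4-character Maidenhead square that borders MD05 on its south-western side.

LD94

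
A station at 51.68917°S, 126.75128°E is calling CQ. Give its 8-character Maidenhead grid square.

PD38jh04

Shift to the Maidenhead origin (180°W, 90°S): lon 306.75128, lat 38.31083.
Field: lon ⌊306.75128/20⌋ = 15 → P; lat ⌊38.31083/10⌋ = 3 → D.
Square: lon ⌊6.75128/2⌋ = 3; lat ⌊8.31083/1⌋ = 8.
Subsquare: lon ⌊0.75128/0.0833333⌋ = 9 → j; lat ⌊0.31083/0.0416667⌋ = 7 → h.
Extended square: lon ⌊0.00128/0.00833333⌋ = 0; lat ⌊0.01916/0.00416667⌋ = 4.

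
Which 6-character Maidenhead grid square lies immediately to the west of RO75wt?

RO75vt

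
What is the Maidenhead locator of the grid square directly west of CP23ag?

CP13xg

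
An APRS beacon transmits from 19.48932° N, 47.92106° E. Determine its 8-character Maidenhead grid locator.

LK39xl07

Shift to the Maidenhead origin (180°W, 90°S): lon 227.92106, lat 109.48932.
Field: 227.92106/20 → 11 → L, 109.48932/10 → 10 → K; chars LK.
Square: 7.92106/2 → 3, 9.48932/1 → 9; chars 39.
Subsquare: 1.92106/0.0833333 → 23 → x, 0.48932/0.0416667 → 11 → l; chars xl.
Extended square: 0.00439/0.00833333 → 0, 0.03099/0.00416667 → 7; chars 07.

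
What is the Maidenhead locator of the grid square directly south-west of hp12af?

Longitude subsquare a = 0; −1 → -1, wraps to 23 = x, carry into square.
Longitude square 1; −1 → 0.
Latitude subsquare f = 5; −1 → 4 = e.

HP02xe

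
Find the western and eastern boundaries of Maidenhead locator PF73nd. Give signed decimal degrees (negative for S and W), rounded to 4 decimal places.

135.0833, 135.1667

Field P=15, F=5: +15·20° lon, +5·10° lat → SW at lon 120°, lat -40°.
Square 7, 3: +7·2° lon, +3·1° lat → SW at lon 134°, lat -37°.
Subsquare n=13, d=3: +13·0.0833333° lon, +3·0.0416667° lat → SW at lon 135.083°, lat -36.875°.
Cell spans 0.0833333° lon × 0.0416667° lat.
west 135.0833, east 135.1667.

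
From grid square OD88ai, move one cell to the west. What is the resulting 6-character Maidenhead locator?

OD78xi

Longitude subsquare a = 0; −1 → -1, wraps to 23 = x, carry into square.
Longitude square 8; −1 → 7.
The latitude characters are unchanged.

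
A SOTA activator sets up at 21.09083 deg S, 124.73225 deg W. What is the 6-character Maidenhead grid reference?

CG78pv

Add 180° to longitude and 90° to latitude: 55.2678, 68.9092.
Field (20°×10°, letters A–R): 55.2678/20 → 2 → C, 68.9092/10 → 6 → G; chars CG.
Square (2°×1°, digits 0–9): 15.2678/2 → 7, 8.9092/1 → 8; chars 78.
Subsquare (5′×2.5′, letters a–x): 1.2678/0.0833333 → 15 → p, 0.9092/0.0416667 → 21 → v; chars pv.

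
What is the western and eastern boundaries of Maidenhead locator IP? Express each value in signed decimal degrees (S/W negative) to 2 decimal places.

-20.00, 0.00

Field I=8, P=15: +8·20° lon, +15·10° lat → SW at lon -20°, lat 60°.
Cell spans 20° lon × 10° lat.
west -20.00, east 0.00.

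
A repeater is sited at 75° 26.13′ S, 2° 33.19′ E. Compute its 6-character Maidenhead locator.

Shift to the Maidenhead origin (180°W, 90°S): lon 182.5532, lat 14.5645.
Field: 182.5532/20 → 9 → J, 14.5645/10 → 1 → B; chars JB.
Square: 2.5532/2 → 1, 4.5645/1 → 4; chars 14.
Subsquare: 0.5532/0.0833333 → 6 → g, 0.5645/0.0416667 → 13 → n; chars gn.

JB14gn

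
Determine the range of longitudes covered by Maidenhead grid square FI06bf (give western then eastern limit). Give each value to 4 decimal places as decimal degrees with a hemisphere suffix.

79.9167° W, 79.8333° W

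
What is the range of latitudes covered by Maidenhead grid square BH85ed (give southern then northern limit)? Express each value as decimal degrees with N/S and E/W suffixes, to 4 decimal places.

Field B=1, H=7: +1·20° lon, +7·10° lat → SW at lon -160°, lat -20°.
Square 8, 5: +8·2° lon, +5·1° lat → SW at lon -144°, lat -15°.
Subsquare e=4, d=3: +4·0.0833333° lon, +3·0.0416667° lat → SW at lon -143.667°, lat -14.875°.
Cell spans 0.0833333° lon × 0.0416667° lat.
south 14.8750° S, north 14.8333° S.

14.8750° S, 14.8333° S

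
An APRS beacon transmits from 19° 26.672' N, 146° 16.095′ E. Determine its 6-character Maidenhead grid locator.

Add 180° to longitude and 90° to latitude: 326.2682, 109.4445.
Field: 326.2682/20 → 16 → Q, 109.4445/10 → 10 → K; chars QK.
Square: 6.2682/2 → 3, 9.4445/1 → 9; chars 39.
Subsquare: 0.2682/0.0833333 → 3 → d, 0.4445/0.0416667 → 10 → k; chars dk.

QK39dk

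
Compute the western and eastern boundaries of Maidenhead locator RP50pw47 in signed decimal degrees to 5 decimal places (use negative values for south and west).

171.28333, 171.29167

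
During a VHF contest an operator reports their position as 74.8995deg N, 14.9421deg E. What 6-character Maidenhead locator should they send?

Shift to the Maidenhead origin (180°W, 90°S): lon 194.9421, lat 164.8995.
Field (20°×10°, letters A–R): 194.9421/20 → 9 → J, 164.8995/10 → 16 → Q; chars JQ.
Square (2°×1°, digits 0–9): 14.9421/2 → 7, 4.8995/1 → 4; chars 74.
Subsquare (5′×2.5′, letters a–x): 0.9421/0.0833333 → 11 → l, 0.8995/0.0416667 → 21 → v; chars lv.

JQ74lv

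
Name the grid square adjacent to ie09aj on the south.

IE09ai

Latitude subsquare j = 9; −1 → 8 = i.
The longitude characters are unchanged.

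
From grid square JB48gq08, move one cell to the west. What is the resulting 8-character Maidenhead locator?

Longitude extended square 0; −1 → -1, wraps to 9, carry into subsquare.
Longitude subsquare g = 6; −1 → 5 = f.
The latitude characters are unchanged.

JB48fq98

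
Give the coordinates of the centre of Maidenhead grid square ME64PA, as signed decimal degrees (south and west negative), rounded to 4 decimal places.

-45.9792, 73.2917

Field M=12, E=4: +12·20° lon, +4·10° lat → SW at lon 60°, lat -50°.
Square 6, 4: +6·2° lon, +4·1° lat → SW at lon 72°, lat -46°.
Subsquare p=15, a=0: +15·0.0833333° lon, +0·0.0416667° lat → SW at lon 73.25°, lat -46°.
Cell spans 0.0833333° lon × 0.0416667° lat. Centre is SW corner plus half of each.
latitude -45.9792, longitude 73.2917.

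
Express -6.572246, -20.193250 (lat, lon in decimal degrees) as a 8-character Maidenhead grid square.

HI93vk62

Shift to the Maidenhead origin (180°W, 90°S): lon 159.80675, lat 83.42775.
Field: 159.80675/20 → 7 → H, 83.42775/10 → 8 → I; chars HI.
Square: 19.80675/2 → 9, 3.42775/1 → 3; chars 93.
Subsquare: 1.80675/0.0833333 → 21 → v, 0.42775/0.0416667 → 10 → k; chars vk.
Extended square: 0.05675/0.00833333 → 6, 0.01109/0.00416667 → 2; chars 62.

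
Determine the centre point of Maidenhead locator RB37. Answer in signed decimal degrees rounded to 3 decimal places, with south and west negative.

Field R=17, B=1: +17·20° lon, +1·10° lat → SW at lon 160°, lat -80°.
Square 3, 7: +3·2° lon, +7·1° lat → SW at lon 166°, lat -73°.
Cell spans 2° lon × 1° lat. Centre is SW corner plus half of each.
latitude -72.500, longitude 167.000.

-72.500, 167.000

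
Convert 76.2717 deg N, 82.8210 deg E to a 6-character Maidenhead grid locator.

NQ16jg

Add 180° to longitude and 90° to latitude: 262.8210, 166.2717.
Field (20°×10°, letters A–R): lon ⌊262.8210/20⌋ = 13 → N; lat ⌊166.2717/10⌋ = 16 → Q.
Square (2°×1°, digits 0–9): lon ⌊2.8210/2⌋ = 1; lat ⌊6.2717/1⌋ = 6.
Subsquare (5′×2.5′, letters a–x): lon ⌊0.8210/0.0833333⌋ = 9 → j; lat ⌊0.2717/0.0416667⌋ = 6 → g.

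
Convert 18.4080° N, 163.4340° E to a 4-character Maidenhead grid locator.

Shift to the Maidenhead origin (180°W, 90°S): lon 343.43, lat 108.41.
Field: lon ⌊343.43/20⌋ = 17 → R; lat ⌊108.41/10⌋ = 10 → K.
Square: lon ⌊3.43/2⌋ = 1; lat ⌊8.41/1⌋ = 8.

RK18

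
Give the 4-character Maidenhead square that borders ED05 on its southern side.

ED04

Latitude square 5; −1 → 4.
The longitude characters are unchanged.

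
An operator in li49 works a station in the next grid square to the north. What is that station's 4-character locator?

Latitude square 9; +1 → 10, wraps to 0, carry into field.
Latitude field I = 8; +1 → 9 = J.
The longitude characters are unchanged.

LJ40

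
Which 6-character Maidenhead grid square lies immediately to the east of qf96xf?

RF06af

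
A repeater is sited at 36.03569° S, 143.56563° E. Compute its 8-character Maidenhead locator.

Add 180° to longitude and 90° to latitude: 323.56563, 53.96431.
Field (20°×10°, letters A–R): lon ⌊323.56563/20⌋ = 16 → Q; lat ⌊53.96431/10⌋ = 5 → F.
Square (2°×1°, digits 0–9): lon ⌊3.56563/2⌋ = 1; lat ⌊3.96431/1⌋ = 3.
Subsquare (5′×2.5′, letters a–x): lon ⌊1.56563/0.0833333⌋ = 18 → s; lat ⌊0.96431/0.0416667⌋ = 23 → x.
Extended square (30″×15″, digits 0–9): lon ⌊0.06563/0.00833333⌋ = 7; lat ⌊0.00598/0.00416667⌋ = 1.

QF13sx71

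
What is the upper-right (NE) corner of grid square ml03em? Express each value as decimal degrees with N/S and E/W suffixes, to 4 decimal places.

Field M=12, L=11: +12·20° lon, +11·10° lat → SW at lon 60°, lat 20°.
Square 0, 3: +0·2° lon, +3·1° lat → SW at lon 60°, lat 23°.
Subsquare e=4, m=12: +4·0.0833333° lon, +12·0.0416667° lat → SW at lon 60.3333°, lat 23.5°.
Cell spans 0.0833333° lon × 0.0416667° lat. NE corner is SW corner plus one full cell.
latitude 23.5417° N, longitude 60.4167° E.

23.5417° N, 60.4167° E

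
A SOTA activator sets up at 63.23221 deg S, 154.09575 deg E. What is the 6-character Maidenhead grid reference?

Shift to the Maidenhead origin (180°W, 90°S): lon 334.0958, lat 26.7678.
Field: 334.0958/20 → 16 → Q, 26.7678/10 → 2 → C; chars QC.
Square: 14.0958/2 → 7, 6.7678/1 → 6; chars 76.
Subsquare: 0.0958/0.0833333 → 1 → b, 0.7678/0.0416667 → 18 → s; chars bs.

QC76bs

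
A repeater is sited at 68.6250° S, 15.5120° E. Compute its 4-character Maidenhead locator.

JC71

Add 180° to longitude and 90° to latitude: 195.51, 21.38.
Field (20°×10°, letters A–R): 195.51/20 → 9 → J, 21.38/10 → 2 → C; chars JC.
Square (2°×1°, digits 0–9): 15.51/2 → 7, 1.38/1 → 1; chars 71.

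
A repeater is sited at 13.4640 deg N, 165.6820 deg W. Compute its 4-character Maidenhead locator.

AK73

Add 180° to longitude and 90° to latitude: 14.32, 103.46.
Field (20°×10°, letters A–R): lon ⌊14.32/20⌋ = 0 → A; lat ⌊103.46/10⌋ = 10 → K.
Square (2°×1°, digits 0–9): lon ⌊14.32/2⌋ = 7; lat ⌊3.46/1⌋ = 3.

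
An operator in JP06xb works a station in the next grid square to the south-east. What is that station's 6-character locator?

Longitude subsquare x = 23; +1 → 24, wraps to 0 = a, carry into square.
Longitude square 0; +1 → 1.
Latitude subsquare b = 1; −1 → 0 = a.

JP16aa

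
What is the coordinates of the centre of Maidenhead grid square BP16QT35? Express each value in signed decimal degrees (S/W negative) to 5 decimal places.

Field B=1, P=15: +1·20° lon, +15·10° lat → SW at lon -160°, lat 60°.
Square 1, 6: +1·2° lon, +6·1° lat → SW at lon -158°, lat 66°.
Subsquare q=16, t=19: +16·0.0833333° lon, +19·0.0416667° lat → SW at lon -156.667°, lat 66.7917°.
Extended square 3, 5: +3·0.00833333° lon, +5·0.00416667° lat → SW at lon -156.642°, lat 66.8125°.
Cell spans 0.00833333° lon × 0.00416667° lat. Centre is SW corner plus half of each.
latitude 66.81458, longitude -156.63750.

66.81458, -156.63750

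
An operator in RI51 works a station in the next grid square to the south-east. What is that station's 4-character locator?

Longitude square 5; +1 → 6.
Latitude square 1; −1 → 0.

RI60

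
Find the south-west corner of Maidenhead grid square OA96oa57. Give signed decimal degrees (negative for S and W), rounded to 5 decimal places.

-83.97083, 119.20833

Field O=14, A=0: +14·20° lon, +0·10° lat → SW at lon 100°, lat -90°.
Square 9, 6: +9·2° lon, +6·1° lat → SW at lon 118°, lat -84°.
Subsquare o=14, a=0: +14·0.0833333° lon, +0·0.0416667° lat → SW at lon 119.167°, lat -84°.
Extended square 5, 7: +5·0.00833333° lon, +7·0.00416667° lat → SW at lon 119.208°, lat -83.9708°.
latitude -83.97083, longitude 119.20833.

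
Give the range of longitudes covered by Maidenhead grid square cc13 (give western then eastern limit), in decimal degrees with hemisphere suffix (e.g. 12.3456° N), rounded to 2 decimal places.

Field C=2, C=2: +2·20° lon, +2·10° lat → SW at lon -140°, lat -70°.
Square 1, 3: +1·2° lon, +3·1° lat → SW at lon -138°, lat -67°.
Cell spans 2° lon × 1° lat.
west 138.00° W, east 136.00° W.

138.00° W, 136.00° W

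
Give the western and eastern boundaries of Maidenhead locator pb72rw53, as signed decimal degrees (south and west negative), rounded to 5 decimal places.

135.45833, 135.46667

Field P=15, B=1: +15·20° lon, +1·10° lat → SW at lon 120°, lat -80°.
Square 7, 2: +7·2° lon, +2·1° lat → SW at lon 134°, lat -78°.
Subsquare r=17, w=22: +17·0.0833333° lon, +22·0.0416667° lat → SW at lon 135.417°, lat -77.0833°.
Extended square 5, 3: +5·0.00833333° lon, +3·0.00416667° lat → SW at lon 135.458°, lat -77.0708°.
Cell spans 0.00833333° lon × 0.00416667° lat.
west 135.45833, east 135.46667.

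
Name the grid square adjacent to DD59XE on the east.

Longitude subsquare x = 23; +1 → 24, wraps to 0 = a, carry into square.
Longitude square 5; +1 → 6.
The latitude characters are unchanged.

DD69ae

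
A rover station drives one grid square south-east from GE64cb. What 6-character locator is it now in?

GE64da

Longitude subsquare c = 2; +1 → 3 = d.
Latitude subsquare b = 1; −1 → 0 = a.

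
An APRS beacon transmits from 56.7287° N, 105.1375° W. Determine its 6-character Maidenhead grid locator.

Shift to the Maidenhead origin (180°W, 90°S): lon 74.8625, lat 146.7287.
Field (20°×10°, letters A–R): lon ⌊74.8625/20⌋ = 3 → D; lat ⌊146.7287/10⌋ = 14 → O.
Square (2°×1°, digits 0–9): lon ⌊14.8625/2⌋ = 7; lat ⌊6.7287/1⌋ = 6.
Subsquare (5′×2.5′, letters a–x): lon ⌊0.8625/0.0833333⌋ = 10 → k; lat ⌊0.7287/0.0416667⌋ = 17 → r.

DO76kr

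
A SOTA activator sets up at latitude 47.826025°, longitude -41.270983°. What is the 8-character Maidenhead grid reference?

Add 180° to longitude and 90° to latitude: 138.72902, 137.82603.
Field: 138.72902/20 → 6 → G, 137.82603/10 → 13 → N; chars GN.
Square: 18.72902/2 → 9, 7.82603/1 → 7; chars 97.
Subsquare: 0.72902/0.0833333 → 8 → i, 0.82603/0.0416667 → 19 → t; chars it.
Extended square: 0.06235/0.00833333 → 7, 0.03436/0.00416667 → 8; chars 78.

GN97it78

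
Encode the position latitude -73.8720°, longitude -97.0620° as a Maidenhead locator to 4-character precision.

EB16

Add 180° to longitude and 90° to latitude: 82.94, 16.13.
Field: 82.94/20 → 4 → E, 16.13/10 → 1 → B; chars EB.
Square: 2.94/2 → 1, 6.13/1 → 6; chars 16.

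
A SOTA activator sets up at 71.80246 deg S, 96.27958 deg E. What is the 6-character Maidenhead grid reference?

NB88de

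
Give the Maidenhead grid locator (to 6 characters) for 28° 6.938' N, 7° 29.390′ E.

JL38rc

Shift to the Maidenhead origin (180°W, 90°S): lon 187.4898, lat 118.1156.
Field: lon ⌊187.4898/20⌋ = 9 → J; lat ⌊118.1156/10⌋ = 11 → L.
Square: lon ⌊7.4898/2⌋ = 3; lat ⌊8.1156/1⌋ = 8.
Subsquare: lon ⌊1.4898/0.0833333⌋ = 17 → r; lat ⌊0.1156/0.0416667⌋ = 2 → c.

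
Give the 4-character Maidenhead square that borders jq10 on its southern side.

JP19

Latitude square 0; −1 → -1, wraps to 9, carry into field.
Latitude field Q = 16; −1 → 15 = P.
The longitude characters are unchanged.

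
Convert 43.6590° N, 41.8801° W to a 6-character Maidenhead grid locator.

GN93bp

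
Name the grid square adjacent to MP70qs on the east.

MP70rs

Longitude subsquare q = 16; +1 → 17 = r.
The latitude characters are unchanged.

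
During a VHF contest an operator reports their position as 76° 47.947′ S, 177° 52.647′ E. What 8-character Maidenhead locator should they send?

Add 180° to longitude and 90° to latitude: 357.87745, 13.20088.
Field (20°×10°, letters A–R): 357.87745/20 → 17 → R, 13.20088/10 → 1 → B; chars RB.
Square (2°×1°, digits 0–9): 17.87745/2 → 8, 3.20088/1 → 3; chars 83.
Subsquare (5′×2.5′, letters a–x): 1.87745/0.0833333 → 22 → w, 0.20088/0.0416667 → 4 → e; chars we.
Extended square (30″×15″, digits 0–9): 0.04412/0.00833333 → 5, 0.03422/0.00416667 → 8; chars 58.

RB83we58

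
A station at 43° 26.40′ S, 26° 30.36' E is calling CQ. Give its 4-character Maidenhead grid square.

KE36

Offset from 180°W / 90°S: lon 206.51°, lat 46.56°.
Field: 206.51/20 → 10 → K, 46.56/10 → 4 → E; chars KE.
Square: 6.51/2 → 3, 6.56/1 → 6; chars 36.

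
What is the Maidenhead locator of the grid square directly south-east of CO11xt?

CO21as

Longitude subsquare x = 23; +1 → 24, wraps to 0 = a, carry into square.
Longitude square 1; +1 → 2.
Latitude subsquare t = 19; −1 → 18 = s.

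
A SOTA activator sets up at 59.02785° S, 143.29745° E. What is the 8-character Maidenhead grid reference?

Add 180° to longitude and 90° to latitude: 323.29745, 30.97215.
Field: lon ⌊323.29745/20⌋ = 16 → Q; lat ⌊30.97215/10⌋ = 3 → D.
Square: lon ⌊3.29745/2⌋ = 1; lat ⌊0.97215/1⌋ = 0.
Subsquare: lon ⌊1.29745/0.0833333⌋ = 15 → p; lat ⌊0.97215/0.0416667⌋ = 23 → x.
Extended square: lon ⌊0.04745/0.00833333⌋ = 5; lat ⌊0.01382/0.00416667⌋ = 3.

QD10px53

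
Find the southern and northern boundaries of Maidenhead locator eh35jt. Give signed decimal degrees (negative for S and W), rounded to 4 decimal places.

-14.2083, -14.1667

Field E=4, H=7: +4·20° lon, +7·10° lat → SW at lon -100°, lat -20°.
Square 3, 5: +3·2° lon, +5·1° lat → SW at lon -94°, lat -15°.
Subsquare j=9, t=19: +9·0.0833333° lon, +19·0.0416667° lat → SW at lon -93.25°, lat -14.2083°.
Cell spans 0.0833333° lon × 0.0416667° lat.
south -14.2083, north -14.1667.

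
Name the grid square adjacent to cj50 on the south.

CI59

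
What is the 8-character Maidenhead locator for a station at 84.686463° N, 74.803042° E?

Offset from 180°W / 90°S: lon 254.80304°, lat 174.68646°.
Field: 254.80304/20 → 12 → M, 174.68646/10 → 17 → R; chars MR.
Square: 14.80304/2 → 7, 4.68646/1 → 4; chars 74.
Subsquare: 0.80304/0.0833333 → 9 → j, 0.68646/0.0416667 → 16 → q; chars jq.
Extended square: 0.05304/0.00833333 → 6, 0.01980/0.00416667 → 4; chars 64.

MR74jq64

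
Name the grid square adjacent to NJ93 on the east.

Longitude square 9; +1 → 10, wraps to 0, carry into field.
Longitude field N = 13; +1 → 14 = O.
The latitude characters are unchanged.

OJ03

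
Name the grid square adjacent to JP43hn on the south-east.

Longitude subsquare h = 7; +1 → 8 = i.
Latitude subsquare n = 13; −1 → 12 = m.

JP43im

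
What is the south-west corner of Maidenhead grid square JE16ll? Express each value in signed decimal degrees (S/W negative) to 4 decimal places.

-43.5417, 2.9167

Field J=9, E=4: +9·20° lon, +4·10° lat → SW at lon 0°, lat -50°.
Square 1, 6: +1·2° lon, +6·1° lat → SW at lon 2°, lat -44°.
Subsquare l=11, l=11: +11·0.0833333° lon, +11·0.0416667° lat → SW at lon 2.91667°, lat -43.5417°.
latitude -43.5417, longitude 2.9167.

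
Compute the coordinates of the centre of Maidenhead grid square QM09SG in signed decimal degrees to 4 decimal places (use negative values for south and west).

Field Q=16, M=12: +16·20° lon, +12·10° lat → SW at lon 140°, lat 30°.
Square 0, 9: +0·2° lon, +9·1° lat → SW at lon 140°, lat 39°.
Subsquare s=18, g=6: +18·0.0833333° lon, +6·0.0416667° lat → SW at lon 141.5°, lat 39.25°.
Cell spans 0.0833333° lon × 0.0416667° lat. Centre is SW corner plus half of each.
latitude 39.2708, longitude 141.5417.

39.2708, 141.5417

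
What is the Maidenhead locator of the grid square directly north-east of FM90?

GM01

Longitude square 9; +1 → 10, wraps to 0, carry into field.
Longitude field F = 5; +1 → 6 = G.
Latitude square 0; +1 → 1.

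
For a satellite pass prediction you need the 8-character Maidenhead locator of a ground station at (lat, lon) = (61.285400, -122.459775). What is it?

CP81sg48

Offset from 180°W / 90°S: lon 57.54023°, lat 151.28540°.
Field (20°×10°, letters A–R): 57.54023/20 → 2 → C, 151.28540/10 → 15 → P; chars CP.
Square (2°×1°, digits 0–9): 17.54023/2 → 8, 1.28540/1 → 1; chars 81.
Subsquare (5′×2.5′, letters a–x): 1.54023/0.0833333 → 18 → s, 0.28540/0.0416667 → 6 → g; chars sg.
Extended square (30″×15″, digits 0–9): 0.04023/0.00833333 → 4, 0.03540/0.00416667 → 8; chars 48.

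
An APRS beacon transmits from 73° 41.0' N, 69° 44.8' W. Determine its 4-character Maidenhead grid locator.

Add 180° to longitude and 90° to latitude: 110.25, 163.68.
Field: 110.25/20 → 5 → F, 163.68/10 → 16 → Q; chars FQ.
Square: 10.25/2 → 5, 3.68/1 → 3; chars 53.

FQ53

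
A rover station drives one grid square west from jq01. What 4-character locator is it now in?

IQ91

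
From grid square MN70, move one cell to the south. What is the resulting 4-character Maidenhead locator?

MM79

Latitude square 0; −1 → -1, wraps to 9, carry into field.
Latitude field N = 13; −1 → 12 = M.
The longitude characters are unchanged.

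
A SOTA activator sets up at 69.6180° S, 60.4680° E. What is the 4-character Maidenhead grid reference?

Offset from 180°W / 90°S: lon 240.47°, lat 20.38°.
Field (20°×10°, letters A–R): 240.47/20 → 12 → M, 20.38/10 → 2 → C; chars MC.
Square (2°×1°, digits 0–9): 0.47/2 → 0, 0.38/1 → 0; chars 00.

MC00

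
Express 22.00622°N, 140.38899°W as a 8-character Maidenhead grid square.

BL92ta31

Offset from 180°W / 90°S: lon 39.61101°, lat 112.00622°.
Field: lon ⌊39.61101/20⌋ = 1 → B; lat ⌊112.00622/10⌋ = 11 → L.
Square: lon ⌊19.61101/2⌋ = 9; lat ⌊2.00622/1⌋ = 2.
Subsquare: lon ⌊1.61101/0.0833333⌋ = 19 → t; lat ⌊0.00622/0.0416667⌋ = 0 → a.
Extended square: lon ⌊0.02768/0.00833333⌋ = 3; lat ⌊0.00622/0.00416667⌋ = 1.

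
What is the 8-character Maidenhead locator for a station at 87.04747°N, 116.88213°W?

Offset from 180°W / 90°S: lon 63.11787°, lat 177.04747°.
Field: 63.11787/20 → 3 → D, 177.04747/10 → 17 → R; chars DR.
Square: 3.11787/2 → 1, 7.04747/1 → 7; chars 17.
Subsquare: 1.11787/0.0833333 → 13 → n, 0.04747/0.0416667 → 1 → b; chars nb.
Extended square: 0.03454/0.00833333 → 4, 0.00580/0.00416667 → 1; chars 41.

DR17nb41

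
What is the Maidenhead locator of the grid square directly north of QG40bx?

Latitude subsquare x = 23; +1 → 24, wraps to 0 = a, carry into square.
Latitude square 0; +1 → 1.
The longitude characters are unchanged.

QG41ba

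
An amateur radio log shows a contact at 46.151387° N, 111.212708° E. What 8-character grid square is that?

Add 180° to longitude and 90° to latitude: 291.21271, 136.15139.
Field: lon ⌊291.21271/20⌋ = 14 → O; lat ⌊136.15139/10⌋ = 13 → N.
Square: lon ⌊11.21271/2⌋ = 5; lat ⌊6.15139/1⌋ = 6.
Subsquare: lon ⌊1.21271/0.0833333⌋ = 14 → o; lat ⌊0.15139/0.0416667⌋ = 3 → d.
Extended square: lon ⌊0.04604/0.00833333⌋ = 5; lat ⌊0.02639/0.00416667⌋ = 6.

ON56od56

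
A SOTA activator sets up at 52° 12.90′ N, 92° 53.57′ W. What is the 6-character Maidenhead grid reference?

EO32nf

Shift to the Maidenhead origin (180°W, 90°S): lon 87.1072, lat 142.2150.
Field: lon ⌊87.1072/20⌋ = 4 → E; lat ⌊142.2150/10⌋ = 14 → O.
Square: lon ⌊7.1072/2⌋ = 3; lat ⌊2.2150/1⌋ = 2.
Subsquare: lon ⌊1.1072/0.0833333⌋ = 13 → n; lat ⌊0.2150/0.0416667⌋ = 5 → f.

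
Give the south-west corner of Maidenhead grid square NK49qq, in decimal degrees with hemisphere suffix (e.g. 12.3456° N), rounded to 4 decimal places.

Field N=13, K=10: +13·20° lon, +10·10° lat → SW at lon 80°, lat 10°.
Square 4, 9: +4·2° lon, +9·1° lat → SW at lon 88°, lat 19°.
Subsquare q=16, q=16: +16·0.0833333° lon, +16·0.0416667° lat → SW at lon 89.3333°, lat 19.6667°.
latitude 19.6667° N, longitude 89.3333° E.

19.6667° N, 89.3333° E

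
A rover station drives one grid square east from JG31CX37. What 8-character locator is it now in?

Longitude extended square 3; +1 → 4.
The latitude characters are unchanged.

JG31cx47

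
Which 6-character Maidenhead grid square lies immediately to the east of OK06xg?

OK16ag

Longitude subsquare x = 23; +1 → 24, wraps to 0 = a, carry into square.
Longitude square 0; +1 → 1.
The latitude characters are unchanged.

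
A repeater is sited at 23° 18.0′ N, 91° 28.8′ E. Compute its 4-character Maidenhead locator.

Offset from 180°W / 90°S: lon 271.48°, lat 113.30°.
Field: 271.48/20 → 13 → N, 113.30/10 → 11 → L; chars NL.
Square: 11.48/2 → 5, 3.30/1 → 3; chars 53.

NL53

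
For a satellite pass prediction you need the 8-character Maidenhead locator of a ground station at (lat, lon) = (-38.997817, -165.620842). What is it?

AF71ea50

Add 180° to longitude and 90° to latitude: 14.37916, 51.00218.
Field: lon ⌊14.37916/20⌋ = 0 → A; lat ⌊51.00218/10⌋ = 5 → F.
Square: lon ⌊14.37916/2⌋ = 7; lat ⌊1.00218/1⌋ = 1.
Subsquare: lon ⌊0.37916/0.0833333⌋ = 4 → e; lat ⌊0.00218/0.0416667⌋ = 0 → a.
Extended square: lon ⌊0.04582/0.00833333⌋ = 5; lat ⌊0.00218/0.00416667⌋ = 0.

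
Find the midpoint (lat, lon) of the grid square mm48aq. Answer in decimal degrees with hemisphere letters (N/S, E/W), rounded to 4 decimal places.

38.6875° N, 68.0417° E

Field M=12, M=12: +12·20° lon, +12·10° lat → SW at lon 60°, lat 30°.
Square 4, 8: +4·2° lon, +8·1° lat → SW at lon 68°, lat 38°.
Subsquare a=0, q=16: +0·0.0833333° lon, +16·0.0416667° lat → SW at lon 68°, lat 38.6667°.
Cell spans 0.0833333° lon × 0.0416667° lat. Centre is SW corner plus half of each.
latitude 38.6875° N, longitude 68.0417° E.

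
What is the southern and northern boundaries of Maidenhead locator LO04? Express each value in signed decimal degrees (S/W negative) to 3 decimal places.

Field L=11, O=14: +11·20° lon, +14·10° lat → SW at lon 40°, lat 50°.
Square 0, 4: +0·2° lon, +4·1° lat → SW at lon 40°, lat 54°.
Cell spans 2° lon × 1° lat.
south 54.000, north 55.000.

54.000, 55.000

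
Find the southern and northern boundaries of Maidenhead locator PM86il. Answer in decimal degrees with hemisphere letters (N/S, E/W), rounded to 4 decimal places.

Field P=15, M=12: +15·20° lon, +12·10° lat → SW at lon 120°, lat 30°.
Square 8, 6: +8·2° lon, +6·1° lat → SW at lon 136°, lat 36°.
Subsquare i=8, l=11: +8·0.0833333° lon, +11·0.0416667° lat → SW at lon 136.667°, lat 36.4583°.
Cell spans 0.0833333° lon × 0.0416667° lat.
south 36.4583° N, north 36.5000° N.

36.4583° N, 36.5000° N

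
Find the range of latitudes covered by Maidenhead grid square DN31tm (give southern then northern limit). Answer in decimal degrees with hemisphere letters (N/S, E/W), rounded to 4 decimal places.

41.5000° N, 41.5417° N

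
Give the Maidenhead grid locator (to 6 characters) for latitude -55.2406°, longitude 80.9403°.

Offset from 180°W / 90°S: lon 260.9403°, lat 34.7594°.
Field: 260.9403/20 → 13 → N, 34.7594/10 → 3 → D; chars ND.
Square: 0.9403/2 → 0, 4.7594/1 → 4; chars 04.
Subsquare: 0.9403/0.0833333 → 11 → l, 0.7594/0.0416667 → 18 → s; chars ls.

ND04ls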